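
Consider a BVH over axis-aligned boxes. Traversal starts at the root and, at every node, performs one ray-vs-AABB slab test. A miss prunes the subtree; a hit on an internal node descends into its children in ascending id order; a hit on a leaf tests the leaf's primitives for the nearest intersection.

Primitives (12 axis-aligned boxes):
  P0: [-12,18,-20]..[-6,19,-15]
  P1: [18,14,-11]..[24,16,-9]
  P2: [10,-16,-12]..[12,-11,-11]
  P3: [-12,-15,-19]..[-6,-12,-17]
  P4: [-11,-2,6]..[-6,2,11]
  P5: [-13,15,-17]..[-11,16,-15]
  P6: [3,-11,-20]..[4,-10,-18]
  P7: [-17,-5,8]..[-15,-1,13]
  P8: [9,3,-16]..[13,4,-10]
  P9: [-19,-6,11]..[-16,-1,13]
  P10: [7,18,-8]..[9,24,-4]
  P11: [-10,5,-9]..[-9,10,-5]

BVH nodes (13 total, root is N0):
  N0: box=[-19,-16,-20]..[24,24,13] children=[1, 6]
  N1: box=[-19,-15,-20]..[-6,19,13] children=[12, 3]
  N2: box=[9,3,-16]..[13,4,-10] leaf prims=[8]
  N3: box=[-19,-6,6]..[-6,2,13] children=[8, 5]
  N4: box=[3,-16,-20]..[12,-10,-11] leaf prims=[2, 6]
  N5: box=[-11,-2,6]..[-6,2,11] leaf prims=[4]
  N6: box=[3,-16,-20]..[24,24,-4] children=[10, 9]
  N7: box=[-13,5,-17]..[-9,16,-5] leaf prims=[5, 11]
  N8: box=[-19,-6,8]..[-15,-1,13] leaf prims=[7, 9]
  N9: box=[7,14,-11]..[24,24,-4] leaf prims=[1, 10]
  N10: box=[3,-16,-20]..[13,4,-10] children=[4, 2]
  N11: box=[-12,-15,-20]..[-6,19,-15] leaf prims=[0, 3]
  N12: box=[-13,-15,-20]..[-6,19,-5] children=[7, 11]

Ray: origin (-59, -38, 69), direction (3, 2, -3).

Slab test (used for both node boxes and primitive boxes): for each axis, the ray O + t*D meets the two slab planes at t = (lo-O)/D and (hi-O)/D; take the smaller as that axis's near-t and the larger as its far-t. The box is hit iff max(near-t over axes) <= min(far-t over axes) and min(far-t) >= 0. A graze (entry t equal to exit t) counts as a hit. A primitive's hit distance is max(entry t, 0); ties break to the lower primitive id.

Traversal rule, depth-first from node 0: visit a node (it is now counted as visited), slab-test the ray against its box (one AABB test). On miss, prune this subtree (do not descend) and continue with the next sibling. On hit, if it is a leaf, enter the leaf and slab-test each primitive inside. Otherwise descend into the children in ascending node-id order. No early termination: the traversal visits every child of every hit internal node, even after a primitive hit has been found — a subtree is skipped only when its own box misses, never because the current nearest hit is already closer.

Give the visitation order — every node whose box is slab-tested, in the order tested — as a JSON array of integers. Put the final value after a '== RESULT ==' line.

Trace the traversal:
N0 x:[40/3,83/3] y:[11,31] z:[56/3,89/3] -> hit [56/3,83/3], descend [1, 6]
  N1 x:[40/3,53/3] y:[23/2,57/2] z:[56/3,89/3] -> miss, prune
  N6 x:[62/3,83/3] y:[11,31] z:[73/3,89/3] -> hit [73/3,83/3], descend [9, 10]
    N9 x:[22,83/3] y:[26,31] z:[73/3,80/3] -> hit [26,80/3] leaf, test {P1@t=26, P10(miss)}
    N10 x:[62/3,24] y:[11,21] z:[79/3,89/3] -> miss, prune

order=[0, 1, 6, 9, 10]  |boxes|=5  |leaves|=1  hit=P1

== RESULT ==
[0, 1, 6, 9, 10]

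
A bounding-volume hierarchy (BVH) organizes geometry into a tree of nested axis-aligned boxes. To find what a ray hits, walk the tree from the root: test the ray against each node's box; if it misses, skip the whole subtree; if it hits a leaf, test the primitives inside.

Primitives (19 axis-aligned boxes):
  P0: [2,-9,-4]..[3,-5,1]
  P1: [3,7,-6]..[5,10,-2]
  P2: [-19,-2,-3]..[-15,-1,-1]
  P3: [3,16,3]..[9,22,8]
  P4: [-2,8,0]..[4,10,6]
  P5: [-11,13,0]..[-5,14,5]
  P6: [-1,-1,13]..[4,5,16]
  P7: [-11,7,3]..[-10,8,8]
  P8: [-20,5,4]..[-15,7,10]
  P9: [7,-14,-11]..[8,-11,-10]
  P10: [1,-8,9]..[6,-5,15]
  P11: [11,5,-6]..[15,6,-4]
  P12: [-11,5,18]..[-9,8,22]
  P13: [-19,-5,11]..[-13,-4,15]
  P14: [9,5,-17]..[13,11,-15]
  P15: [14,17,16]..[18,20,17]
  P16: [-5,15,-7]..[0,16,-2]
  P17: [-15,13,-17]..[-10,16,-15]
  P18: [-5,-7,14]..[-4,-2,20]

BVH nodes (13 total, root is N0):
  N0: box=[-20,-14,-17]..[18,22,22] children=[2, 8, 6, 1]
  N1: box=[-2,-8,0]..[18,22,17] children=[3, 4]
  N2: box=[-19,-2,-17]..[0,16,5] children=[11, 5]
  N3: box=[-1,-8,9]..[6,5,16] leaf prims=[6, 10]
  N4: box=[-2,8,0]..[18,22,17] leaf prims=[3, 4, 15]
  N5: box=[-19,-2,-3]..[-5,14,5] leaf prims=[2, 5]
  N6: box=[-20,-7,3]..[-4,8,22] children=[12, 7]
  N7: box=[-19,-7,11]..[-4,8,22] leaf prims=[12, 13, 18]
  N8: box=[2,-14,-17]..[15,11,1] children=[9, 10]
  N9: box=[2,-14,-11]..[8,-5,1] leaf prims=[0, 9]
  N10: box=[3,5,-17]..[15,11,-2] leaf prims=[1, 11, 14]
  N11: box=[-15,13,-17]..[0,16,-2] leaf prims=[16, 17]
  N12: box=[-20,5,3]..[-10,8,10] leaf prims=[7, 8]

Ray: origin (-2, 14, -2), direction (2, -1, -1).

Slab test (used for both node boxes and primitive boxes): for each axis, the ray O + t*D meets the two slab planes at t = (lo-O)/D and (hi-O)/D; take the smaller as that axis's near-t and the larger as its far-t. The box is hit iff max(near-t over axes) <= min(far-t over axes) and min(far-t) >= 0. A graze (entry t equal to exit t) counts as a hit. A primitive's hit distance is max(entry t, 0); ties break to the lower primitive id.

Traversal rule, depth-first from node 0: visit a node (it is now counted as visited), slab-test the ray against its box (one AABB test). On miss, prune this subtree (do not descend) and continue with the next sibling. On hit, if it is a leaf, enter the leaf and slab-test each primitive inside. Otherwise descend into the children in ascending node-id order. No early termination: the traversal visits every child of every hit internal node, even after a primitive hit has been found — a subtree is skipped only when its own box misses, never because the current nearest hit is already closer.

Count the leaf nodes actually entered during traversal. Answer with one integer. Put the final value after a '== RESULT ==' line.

Traverse from the root:
N0 x:[-9,10] y:[-8,28] z:[-24,15] -> hit [-8,10], descend [1, 2, 6, 8]
  N1 x:[0,10] y:[-8,22] z:[-19,-2] -> miss, prune
  N2 x:[-17/2,1] y:[-2,16] z:[-7,15] -> hit [-2,1], descend [5, 11]
    N5 x:[-17/2,-3/2] y:[0,16] z:[-7,1] -> miss, prune
    N11 x:[-13/2,1] y:[-2,1] z:[0,15] -> hit [0,1] leaf, test {P16(miss), P17(miss)}
  N6 x:[-9,-1] y:[6,21] z:[-24,-5] -> miss, prune
  N8 x:[2,17/2] y:[3,28] z:[-3,15] -> hit [3,17/2], descend [9, 10]
    N9 x:[2,5] y:[19,28] z:[-3,9] -> miss, prune
    N10 x:[5/2,17/2] y:[3,9] z:[0,15] -> hit [3,17/2] leaf, test {P1(miss), P11(miss), P14(miss)}

order=[0, 1, 2, 5, 11, 6, 8, 9, 10]  |boxes|=9  |leaves|=2  hit=miss

== RESULT ==
2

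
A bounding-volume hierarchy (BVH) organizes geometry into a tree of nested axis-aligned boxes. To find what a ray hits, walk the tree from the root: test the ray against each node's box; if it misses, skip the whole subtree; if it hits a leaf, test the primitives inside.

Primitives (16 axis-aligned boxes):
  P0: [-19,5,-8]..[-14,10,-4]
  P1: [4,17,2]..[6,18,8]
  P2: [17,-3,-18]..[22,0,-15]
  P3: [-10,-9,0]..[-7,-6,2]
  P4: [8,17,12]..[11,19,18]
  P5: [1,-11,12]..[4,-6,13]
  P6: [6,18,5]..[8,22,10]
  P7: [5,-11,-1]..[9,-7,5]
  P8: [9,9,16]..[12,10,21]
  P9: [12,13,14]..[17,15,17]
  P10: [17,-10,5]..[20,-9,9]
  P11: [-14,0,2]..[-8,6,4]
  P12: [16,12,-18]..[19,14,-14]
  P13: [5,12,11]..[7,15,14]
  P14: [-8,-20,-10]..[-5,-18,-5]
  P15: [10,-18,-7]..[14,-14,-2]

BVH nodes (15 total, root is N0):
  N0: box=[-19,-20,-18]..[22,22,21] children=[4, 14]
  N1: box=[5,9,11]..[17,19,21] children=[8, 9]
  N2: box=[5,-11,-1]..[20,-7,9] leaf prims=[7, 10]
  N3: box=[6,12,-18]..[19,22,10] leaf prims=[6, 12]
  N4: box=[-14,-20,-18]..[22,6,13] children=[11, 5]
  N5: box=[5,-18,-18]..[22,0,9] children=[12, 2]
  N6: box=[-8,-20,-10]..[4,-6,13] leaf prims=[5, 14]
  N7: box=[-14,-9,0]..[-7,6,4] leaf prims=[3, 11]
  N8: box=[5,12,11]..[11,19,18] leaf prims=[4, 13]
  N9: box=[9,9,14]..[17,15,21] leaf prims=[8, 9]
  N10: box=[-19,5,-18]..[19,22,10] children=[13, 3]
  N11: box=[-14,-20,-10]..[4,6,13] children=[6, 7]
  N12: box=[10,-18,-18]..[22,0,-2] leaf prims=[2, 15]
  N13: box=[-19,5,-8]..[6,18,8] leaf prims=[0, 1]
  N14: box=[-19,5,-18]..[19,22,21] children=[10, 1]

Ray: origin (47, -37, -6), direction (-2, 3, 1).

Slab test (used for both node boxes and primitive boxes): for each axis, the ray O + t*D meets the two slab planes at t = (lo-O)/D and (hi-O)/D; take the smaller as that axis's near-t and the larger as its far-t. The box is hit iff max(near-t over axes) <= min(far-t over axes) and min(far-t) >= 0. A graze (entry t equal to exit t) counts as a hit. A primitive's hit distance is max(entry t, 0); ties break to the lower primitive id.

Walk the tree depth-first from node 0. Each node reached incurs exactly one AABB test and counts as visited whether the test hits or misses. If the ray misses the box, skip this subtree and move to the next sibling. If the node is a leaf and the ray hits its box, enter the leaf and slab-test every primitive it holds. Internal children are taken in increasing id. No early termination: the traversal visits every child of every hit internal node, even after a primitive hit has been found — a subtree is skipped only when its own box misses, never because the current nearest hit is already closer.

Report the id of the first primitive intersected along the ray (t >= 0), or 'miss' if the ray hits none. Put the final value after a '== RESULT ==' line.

Trace the traversal:
N0 x:[25/2,33] y:[17/3,59/3] z:[-12,27] -> hit [25/2,59/3], descend [4, 14]
  N4 x:[25/2,61/2] y:[17/3,43/3] z:[-12,19] -> hit [25/2,43/3], descend [5, 11]
    N5 x:[25/2,21] y:[19/3,37/3] z:[-12,15] -> miss, prune
    N11 x:[43/2,61/2] y:[17/3,43/3] z:[-4,19] -> miss, prune
  N14 x:[14,33] y:[14,59/3] z:[-12,27] -> hit [14,59/3], descend [1, 10]
    N1 x:[15,21] y:[46/3,56/3] z:[17,27] -> hit [17,56/3], descend [8, 9]
      N8 x:[18,21] y:[49/3,56/3] z:[17,24] -> hit [18,56/3] leaf, test {P4@t=18, P13(miss)}
      N9 x:[15,19] y:[46/3,52/3] z:[20,27] -> miss, prune
    N10 x:[14,33] y:[14,59/3] z:[-12,16] -> hit [14,16], descend [3, 13]
      N3 x:[14,41/2] y:[49/3,59/3] z:[-12,16] -> miss, prune
      N13 x:[41/2,33] y:[14,55/3] z:[-2,14] -> miss, prune

Visited [0, 4, 5, 11, 14, 1, 8, 9, 10, 3, 13]. Tests: 11 box, 1 leaf. Nearest: P4.

== RESULT ==
4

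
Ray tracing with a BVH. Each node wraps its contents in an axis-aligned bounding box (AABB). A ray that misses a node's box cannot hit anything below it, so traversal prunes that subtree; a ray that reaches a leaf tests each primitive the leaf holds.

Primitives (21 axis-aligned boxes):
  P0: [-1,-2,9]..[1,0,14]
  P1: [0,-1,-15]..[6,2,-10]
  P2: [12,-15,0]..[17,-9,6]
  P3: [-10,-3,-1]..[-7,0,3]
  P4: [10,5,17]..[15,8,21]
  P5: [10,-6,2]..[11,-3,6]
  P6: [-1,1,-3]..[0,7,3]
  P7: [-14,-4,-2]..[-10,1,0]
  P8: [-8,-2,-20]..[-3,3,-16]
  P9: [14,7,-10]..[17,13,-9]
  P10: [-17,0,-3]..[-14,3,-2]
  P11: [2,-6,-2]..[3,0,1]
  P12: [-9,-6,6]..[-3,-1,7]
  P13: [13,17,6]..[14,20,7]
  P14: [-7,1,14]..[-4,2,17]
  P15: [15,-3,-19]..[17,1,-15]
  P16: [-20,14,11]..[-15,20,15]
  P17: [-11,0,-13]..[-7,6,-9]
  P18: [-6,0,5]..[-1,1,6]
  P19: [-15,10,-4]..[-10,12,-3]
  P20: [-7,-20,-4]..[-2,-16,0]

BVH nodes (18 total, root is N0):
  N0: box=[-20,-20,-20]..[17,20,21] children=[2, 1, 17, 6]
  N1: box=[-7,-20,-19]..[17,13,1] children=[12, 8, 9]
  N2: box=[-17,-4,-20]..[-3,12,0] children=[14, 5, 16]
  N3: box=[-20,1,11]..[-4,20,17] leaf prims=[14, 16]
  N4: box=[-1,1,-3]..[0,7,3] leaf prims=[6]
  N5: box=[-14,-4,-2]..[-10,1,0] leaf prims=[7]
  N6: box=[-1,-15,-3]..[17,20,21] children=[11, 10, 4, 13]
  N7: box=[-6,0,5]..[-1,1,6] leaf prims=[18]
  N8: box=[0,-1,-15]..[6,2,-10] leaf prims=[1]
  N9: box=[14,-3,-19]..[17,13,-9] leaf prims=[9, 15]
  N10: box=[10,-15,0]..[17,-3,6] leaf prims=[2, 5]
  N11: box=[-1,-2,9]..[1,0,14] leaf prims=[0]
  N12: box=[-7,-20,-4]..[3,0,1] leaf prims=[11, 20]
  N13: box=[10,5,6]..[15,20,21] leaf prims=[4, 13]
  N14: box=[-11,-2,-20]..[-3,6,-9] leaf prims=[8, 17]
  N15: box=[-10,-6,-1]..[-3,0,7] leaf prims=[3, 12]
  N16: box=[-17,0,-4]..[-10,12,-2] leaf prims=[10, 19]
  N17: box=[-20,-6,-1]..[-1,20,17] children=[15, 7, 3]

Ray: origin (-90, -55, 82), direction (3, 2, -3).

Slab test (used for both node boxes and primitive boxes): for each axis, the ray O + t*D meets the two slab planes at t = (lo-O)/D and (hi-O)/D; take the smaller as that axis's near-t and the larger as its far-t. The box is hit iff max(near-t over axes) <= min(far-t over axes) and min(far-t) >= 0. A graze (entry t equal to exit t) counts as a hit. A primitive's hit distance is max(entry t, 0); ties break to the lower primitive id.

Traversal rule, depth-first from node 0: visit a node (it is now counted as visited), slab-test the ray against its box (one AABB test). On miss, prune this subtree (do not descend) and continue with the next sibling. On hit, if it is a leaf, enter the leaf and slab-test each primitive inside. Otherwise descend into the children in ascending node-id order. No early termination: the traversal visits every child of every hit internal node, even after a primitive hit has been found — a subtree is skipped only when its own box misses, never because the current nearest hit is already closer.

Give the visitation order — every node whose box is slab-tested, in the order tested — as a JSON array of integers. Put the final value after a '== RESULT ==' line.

Trace the traversal:
N0 x:[70/3,107/3] y:[35/2,75/2] z:[61/3,34] -> hit [70/3,34], descend [1, 2, 6, 17]
  N1 x:[83/3,107/3] y:[35/2,34] z:[27,101/3] -> hit [83/3,101/3], descend [8, 9, 12]
    N8 x:[30,32] y:[27,57/2] z:[92/3,97/3] -> miss, prune
    N9 x:[104/3,107/3] y:[26,34] z:[91/3,101/3] -> miss, prune
    N12 x:[83/3,31] y:[35/2,55/2] z:[27,86/3] -> miss, prune
  N2 x:[73/3,29] y:[51/2,67/2] z:[82/3,34] -> hit [82/3,29], descend [5, 14, 16]
    N5 x:[76/3,80/3] y:[51/2,28] z:[82/3,28] -> miss, prune
    N14 x:[79/3,29] y:[53/2,61/2] z:[91/3,34] -> miss, prune
    N16 x:[73/3,80/3] y:[55/2,67/2] z:[28,86/3] -> miss, prune
  N6 x:[89/3,107/3] y:[20,75/2] z:[61/3,85/3] -> miss, prune
  N17 x:[70/3,89/3] y:[49/2,75/2] z:[65/3,83/3] -> hit [49/2,83/3], descend [3, 7, 15]
    N3 x:[70/3,86/3] y:[28,75/2] z:[65/3,71/3] -> miss, prune
    N7 x:[28,89/3] y:[55/2,28] z:[76/3,77/3] -> miss, prune
    N15 x:[80/3,29] y:[49/2,55/2] z:[25,83/3] -> hit [80/3,55/2] leaf, test {P3@t=80/3, P12(miss)}

Summary -> nodes [0, 1, 8, 9, 12, 2, 5, 14, 16, 6, 17, 3, 7, 15]; box-tests=14; leaf-entries=1; first=P3

== RESULT ==
[0, 1, 8, 9, 12, 2, 5, 14, 16, 6, 17, 3, 7, 15]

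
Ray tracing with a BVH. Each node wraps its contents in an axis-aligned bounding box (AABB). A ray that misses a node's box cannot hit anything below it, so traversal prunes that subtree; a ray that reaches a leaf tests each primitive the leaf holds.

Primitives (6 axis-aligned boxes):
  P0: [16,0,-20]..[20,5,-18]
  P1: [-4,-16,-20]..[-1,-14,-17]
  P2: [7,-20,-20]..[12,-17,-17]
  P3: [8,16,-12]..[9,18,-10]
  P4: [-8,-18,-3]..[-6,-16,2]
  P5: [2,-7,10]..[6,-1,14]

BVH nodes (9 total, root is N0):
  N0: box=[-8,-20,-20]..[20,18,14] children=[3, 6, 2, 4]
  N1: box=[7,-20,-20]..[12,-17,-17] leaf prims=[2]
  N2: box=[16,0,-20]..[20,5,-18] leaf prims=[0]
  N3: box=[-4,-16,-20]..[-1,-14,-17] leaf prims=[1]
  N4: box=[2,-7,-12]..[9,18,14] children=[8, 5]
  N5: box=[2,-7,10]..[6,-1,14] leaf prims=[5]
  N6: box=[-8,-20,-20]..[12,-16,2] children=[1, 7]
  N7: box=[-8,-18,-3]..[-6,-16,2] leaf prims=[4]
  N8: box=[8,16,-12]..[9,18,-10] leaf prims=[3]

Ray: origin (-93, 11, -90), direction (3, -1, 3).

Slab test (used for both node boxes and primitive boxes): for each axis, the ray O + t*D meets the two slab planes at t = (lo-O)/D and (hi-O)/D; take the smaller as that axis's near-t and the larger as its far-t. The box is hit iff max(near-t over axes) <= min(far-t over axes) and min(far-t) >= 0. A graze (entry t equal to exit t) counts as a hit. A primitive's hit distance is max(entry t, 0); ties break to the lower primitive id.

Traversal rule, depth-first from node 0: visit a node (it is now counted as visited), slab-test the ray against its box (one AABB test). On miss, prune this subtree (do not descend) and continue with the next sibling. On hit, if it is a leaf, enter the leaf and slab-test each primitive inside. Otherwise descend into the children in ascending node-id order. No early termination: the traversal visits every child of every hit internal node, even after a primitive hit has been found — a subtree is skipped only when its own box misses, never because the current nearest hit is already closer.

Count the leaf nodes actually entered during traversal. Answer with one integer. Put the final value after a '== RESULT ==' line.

Walk:
N0 x:[85/3,113/3] y:[-7,31] z:[70/3,104/3] -> hit [85/3,31], descend [2, 3, 4, 6]
  N2 x:[109/3,113/3] y:[6,11] z:[70/3,24] -> miss, prune
  N3 x:[89/3,92/3] y:[25,27] z:[70/3,73/3] -> miss, prune
  N4 x:[95/3,34] y:[-7,18] z:[26,104/3] -> miss, prune
  N6 x:[85/3,35] y:[27,31] z:[70/3,92/3] -> hit [85/3,92/3], descend [1, 7]
    N1 x:[100/3,35] y:[28,31] z:[70/3,73/3] -> miss, prune
    N7 x:[85/3,29] y:[27,29] z:[29,92/3] -> hit [29,29] leaf, test {P4@t=29}

Summary -> nodes [0, 2, 3, 4, 6, 1, 7]; box-tests=7; leaf-entries=1; first=P4

== RESULT ==
1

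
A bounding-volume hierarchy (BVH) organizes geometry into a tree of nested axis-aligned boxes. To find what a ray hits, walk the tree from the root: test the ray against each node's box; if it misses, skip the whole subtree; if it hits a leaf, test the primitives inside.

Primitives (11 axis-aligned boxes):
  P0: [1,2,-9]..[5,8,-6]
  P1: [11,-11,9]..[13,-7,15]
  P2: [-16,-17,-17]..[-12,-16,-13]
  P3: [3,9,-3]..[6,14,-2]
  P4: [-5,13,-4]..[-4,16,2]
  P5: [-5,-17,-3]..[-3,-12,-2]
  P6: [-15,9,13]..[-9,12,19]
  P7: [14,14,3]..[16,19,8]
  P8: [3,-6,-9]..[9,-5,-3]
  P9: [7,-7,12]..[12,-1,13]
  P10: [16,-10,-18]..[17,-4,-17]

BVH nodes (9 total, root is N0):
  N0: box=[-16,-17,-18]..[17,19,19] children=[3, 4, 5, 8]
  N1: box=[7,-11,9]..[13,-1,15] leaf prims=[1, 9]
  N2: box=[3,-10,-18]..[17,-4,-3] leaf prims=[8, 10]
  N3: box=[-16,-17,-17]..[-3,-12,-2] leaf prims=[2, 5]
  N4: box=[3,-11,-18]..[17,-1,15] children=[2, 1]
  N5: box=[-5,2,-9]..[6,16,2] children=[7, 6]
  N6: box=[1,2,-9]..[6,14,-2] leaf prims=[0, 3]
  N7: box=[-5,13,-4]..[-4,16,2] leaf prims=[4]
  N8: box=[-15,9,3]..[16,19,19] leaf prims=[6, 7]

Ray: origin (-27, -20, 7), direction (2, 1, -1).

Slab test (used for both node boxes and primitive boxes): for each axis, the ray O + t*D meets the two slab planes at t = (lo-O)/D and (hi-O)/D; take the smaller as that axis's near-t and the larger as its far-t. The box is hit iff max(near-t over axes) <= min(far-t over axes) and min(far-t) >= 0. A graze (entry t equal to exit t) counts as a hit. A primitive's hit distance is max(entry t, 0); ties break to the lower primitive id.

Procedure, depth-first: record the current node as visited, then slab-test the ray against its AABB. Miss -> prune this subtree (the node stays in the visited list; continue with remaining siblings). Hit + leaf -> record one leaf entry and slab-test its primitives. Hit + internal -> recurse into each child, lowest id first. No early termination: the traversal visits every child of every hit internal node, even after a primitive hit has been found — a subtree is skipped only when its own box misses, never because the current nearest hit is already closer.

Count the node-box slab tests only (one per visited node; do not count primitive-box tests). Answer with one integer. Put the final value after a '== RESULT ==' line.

Walk:
N0 x:[11/2,22] y:[3,39] z:[-12,25] -> hit [11/2,22], descend [3, 4, 5, 8]
  N3 x:[11/2,12] y:[3,8] z:[9,24] -> miss, prune
  N4 x:[15,22] y:[9,19] z:[-8,25] -> hit [15,19], descend [1, 2]
    N1 x:[17,20] y:[9,19] z:[-8,-2] -> miss, prune
    N2 x:[15,22] y:[10,16] z:[10,25] -> hit [15,16] leaf, test {P8@t=15, P10(miss)}
  N5 x:[11,33/2] y:[22,36] z:[5,16] -> miss, prune
  N8 x:[6,43/2] y:[29,39] z:[-12,4] -> miss, prune

Summary -> nodes [0, 3, 4, 1, 2, 5, 8]; box-tests=7; leaf-entries=1; first=P8

== RESULT ==
7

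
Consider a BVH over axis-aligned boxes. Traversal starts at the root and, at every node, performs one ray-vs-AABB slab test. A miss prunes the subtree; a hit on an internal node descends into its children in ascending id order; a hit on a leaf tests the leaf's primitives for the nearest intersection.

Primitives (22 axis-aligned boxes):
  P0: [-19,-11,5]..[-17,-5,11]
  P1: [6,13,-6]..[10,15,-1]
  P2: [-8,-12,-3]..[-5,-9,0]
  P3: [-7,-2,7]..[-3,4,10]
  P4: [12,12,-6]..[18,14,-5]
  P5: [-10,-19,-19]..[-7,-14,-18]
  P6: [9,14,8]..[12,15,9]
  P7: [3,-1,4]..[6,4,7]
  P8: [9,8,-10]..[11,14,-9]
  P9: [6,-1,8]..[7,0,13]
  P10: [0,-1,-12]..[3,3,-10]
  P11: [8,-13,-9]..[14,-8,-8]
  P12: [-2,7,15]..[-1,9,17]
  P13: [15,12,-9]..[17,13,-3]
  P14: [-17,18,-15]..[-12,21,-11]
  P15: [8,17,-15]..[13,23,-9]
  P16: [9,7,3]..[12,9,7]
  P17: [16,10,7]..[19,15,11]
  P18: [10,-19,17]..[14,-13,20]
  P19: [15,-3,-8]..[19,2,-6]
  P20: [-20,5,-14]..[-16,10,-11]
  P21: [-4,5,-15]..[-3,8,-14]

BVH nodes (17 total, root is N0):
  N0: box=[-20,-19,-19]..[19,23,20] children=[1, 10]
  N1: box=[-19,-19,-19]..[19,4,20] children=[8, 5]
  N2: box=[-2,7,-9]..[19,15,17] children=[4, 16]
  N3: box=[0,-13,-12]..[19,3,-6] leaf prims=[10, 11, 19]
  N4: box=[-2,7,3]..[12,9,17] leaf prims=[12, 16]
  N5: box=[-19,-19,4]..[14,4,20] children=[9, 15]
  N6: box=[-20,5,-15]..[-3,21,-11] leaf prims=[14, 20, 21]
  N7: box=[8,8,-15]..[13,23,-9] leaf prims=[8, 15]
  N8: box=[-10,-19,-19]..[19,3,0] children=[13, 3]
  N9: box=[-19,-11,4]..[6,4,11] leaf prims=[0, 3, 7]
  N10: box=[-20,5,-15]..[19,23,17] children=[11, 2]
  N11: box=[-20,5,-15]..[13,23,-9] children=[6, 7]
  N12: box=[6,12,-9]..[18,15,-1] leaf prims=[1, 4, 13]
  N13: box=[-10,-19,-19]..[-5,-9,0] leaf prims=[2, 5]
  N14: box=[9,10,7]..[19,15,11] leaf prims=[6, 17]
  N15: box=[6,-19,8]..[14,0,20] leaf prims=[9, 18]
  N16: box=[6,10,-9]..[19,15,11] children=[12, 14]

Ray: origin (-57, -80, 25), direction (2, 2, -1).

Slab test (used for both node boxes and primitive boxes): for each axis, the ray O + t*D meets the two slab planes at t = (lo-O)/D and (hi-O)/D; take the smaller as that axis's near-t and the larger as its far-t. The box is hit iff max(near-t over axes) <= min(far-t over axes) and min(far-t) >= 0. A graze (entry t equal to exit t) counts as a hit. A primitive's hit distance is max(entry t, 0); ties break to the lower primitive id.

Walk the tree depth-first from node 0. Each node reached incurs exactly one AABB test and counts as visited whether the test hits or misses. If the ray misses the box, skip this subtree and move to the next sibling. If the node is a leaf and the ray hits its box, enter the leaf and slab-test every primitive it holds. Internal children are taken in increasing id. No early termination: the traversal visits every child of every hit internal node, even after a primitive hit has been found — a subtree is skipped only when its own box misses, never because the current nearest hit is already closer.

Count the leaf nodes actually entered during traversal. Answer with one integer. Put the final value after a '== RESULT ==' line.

Trace the traversal:
N0 x:[37/2,38] y:[61/2,103/2] z:[5,44] -> hit [61/2,38], descend [1, 10]
  N1 x:[19,38] y:[61/2,42] z:[5,44] -> hit [61/2,38], descend [5, 8]
    N5 x:[19,71/2] y:[61/2,42] z:[5,21] -> miss, prune
    N8 x:[47/2,38] y:[61/2,83/2] z:[25,44] -> hit [61/2,38], descend [3, 13]
      N3 x:[57/2,38] y:[67/2,83/2] z:[31,37] -> hit [67/2,37] leaf, test {P10(miss), P11@t=67/2, P19(miss)}
      N13 x:[47/2,26] y:[61/2,71/2] z:[25,44] -> miss, prune
  N10 x:[37/2,38] y:[85/2,103/2] z:[8,40] -> miss, prune

Visited [0, 1, 5, 8, 3, 13, 10]. Tests: 7 box, 1 leaf. Nearest: P11.

== RESULT ==
1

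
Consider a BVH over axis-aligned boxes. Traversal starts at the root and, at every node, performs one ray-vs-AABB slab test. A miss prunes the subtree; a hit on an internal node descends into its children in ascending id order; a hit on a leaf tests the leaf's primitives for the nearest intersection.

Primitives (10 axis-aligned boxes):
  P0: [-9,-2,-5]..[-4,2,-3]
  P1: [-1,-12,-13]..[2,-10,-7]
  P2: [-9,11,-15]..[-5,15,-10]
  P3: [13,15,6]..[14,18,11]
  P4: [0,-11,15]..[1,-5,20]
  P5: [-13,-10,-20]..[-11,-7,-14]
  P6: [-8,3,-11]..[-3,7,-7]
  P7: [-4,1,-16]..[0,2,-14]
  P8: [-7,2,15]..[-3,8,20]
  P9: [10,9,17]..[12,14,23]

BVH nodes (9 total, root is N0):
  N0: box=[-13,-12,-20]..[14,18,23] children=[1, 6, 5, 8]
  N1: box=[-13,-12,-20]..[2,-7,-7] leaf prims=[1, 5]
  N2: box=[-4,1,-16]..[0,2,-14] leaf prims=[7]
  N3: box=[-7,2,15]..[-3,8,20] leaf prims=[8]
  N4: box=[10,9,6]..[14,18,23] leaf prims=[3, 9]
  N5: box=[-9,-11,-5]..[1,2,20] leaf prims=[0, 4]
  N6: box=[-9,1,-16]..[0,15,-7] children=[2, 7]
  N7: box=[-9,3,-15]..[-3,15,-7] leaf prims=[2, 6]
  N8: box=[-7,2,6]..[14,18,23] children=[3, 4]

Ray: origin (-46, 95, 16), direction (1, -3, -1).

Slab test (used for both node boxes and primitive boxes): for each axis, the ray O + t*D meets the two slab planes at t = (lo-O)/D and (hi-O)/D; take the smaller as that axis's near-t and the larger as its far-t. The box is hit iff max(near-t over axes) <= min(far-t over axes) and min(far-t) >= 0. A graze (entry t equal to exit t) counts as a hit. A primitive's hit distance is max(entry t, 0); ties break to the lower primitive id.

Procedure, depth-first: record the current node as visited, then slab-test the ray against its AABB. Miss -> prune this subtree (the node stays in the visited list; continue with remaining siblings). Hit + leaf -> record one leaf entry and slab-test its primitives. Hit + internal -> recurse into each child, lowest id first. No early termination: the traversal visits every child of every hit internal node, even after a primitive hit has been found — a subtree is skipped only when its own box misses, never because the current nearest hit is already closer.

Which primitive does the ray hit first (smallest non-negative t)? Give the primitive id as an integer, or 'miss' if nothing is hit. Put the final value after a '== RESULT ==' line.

Walk:
N0 x:[33,60] y:[77/3,107/3] z:[-7,36] -> hit [33,107/3], descend [1, 5, 6, 8]
  N1 x:[33,48] y:[34,107/3] z:[23,36] -> hit [34,107/3] leaf, test {P1(miss), P5@t=34}
  N5 x:[37,47] y:[31,106/3] z:[-4,21] -> miss, prune
  N6 x:[37,46] y:[80/3,94/3] z:[23,32] -> miss, prune
  N8 x:[39,60] y:[77/3,31] z:[-7,10] -> miss, prune

Summary -> nodes [0, 1, 5, 6, 8]; box-tests=5; leaf-entries=1; first=P5

== RESULT ==
5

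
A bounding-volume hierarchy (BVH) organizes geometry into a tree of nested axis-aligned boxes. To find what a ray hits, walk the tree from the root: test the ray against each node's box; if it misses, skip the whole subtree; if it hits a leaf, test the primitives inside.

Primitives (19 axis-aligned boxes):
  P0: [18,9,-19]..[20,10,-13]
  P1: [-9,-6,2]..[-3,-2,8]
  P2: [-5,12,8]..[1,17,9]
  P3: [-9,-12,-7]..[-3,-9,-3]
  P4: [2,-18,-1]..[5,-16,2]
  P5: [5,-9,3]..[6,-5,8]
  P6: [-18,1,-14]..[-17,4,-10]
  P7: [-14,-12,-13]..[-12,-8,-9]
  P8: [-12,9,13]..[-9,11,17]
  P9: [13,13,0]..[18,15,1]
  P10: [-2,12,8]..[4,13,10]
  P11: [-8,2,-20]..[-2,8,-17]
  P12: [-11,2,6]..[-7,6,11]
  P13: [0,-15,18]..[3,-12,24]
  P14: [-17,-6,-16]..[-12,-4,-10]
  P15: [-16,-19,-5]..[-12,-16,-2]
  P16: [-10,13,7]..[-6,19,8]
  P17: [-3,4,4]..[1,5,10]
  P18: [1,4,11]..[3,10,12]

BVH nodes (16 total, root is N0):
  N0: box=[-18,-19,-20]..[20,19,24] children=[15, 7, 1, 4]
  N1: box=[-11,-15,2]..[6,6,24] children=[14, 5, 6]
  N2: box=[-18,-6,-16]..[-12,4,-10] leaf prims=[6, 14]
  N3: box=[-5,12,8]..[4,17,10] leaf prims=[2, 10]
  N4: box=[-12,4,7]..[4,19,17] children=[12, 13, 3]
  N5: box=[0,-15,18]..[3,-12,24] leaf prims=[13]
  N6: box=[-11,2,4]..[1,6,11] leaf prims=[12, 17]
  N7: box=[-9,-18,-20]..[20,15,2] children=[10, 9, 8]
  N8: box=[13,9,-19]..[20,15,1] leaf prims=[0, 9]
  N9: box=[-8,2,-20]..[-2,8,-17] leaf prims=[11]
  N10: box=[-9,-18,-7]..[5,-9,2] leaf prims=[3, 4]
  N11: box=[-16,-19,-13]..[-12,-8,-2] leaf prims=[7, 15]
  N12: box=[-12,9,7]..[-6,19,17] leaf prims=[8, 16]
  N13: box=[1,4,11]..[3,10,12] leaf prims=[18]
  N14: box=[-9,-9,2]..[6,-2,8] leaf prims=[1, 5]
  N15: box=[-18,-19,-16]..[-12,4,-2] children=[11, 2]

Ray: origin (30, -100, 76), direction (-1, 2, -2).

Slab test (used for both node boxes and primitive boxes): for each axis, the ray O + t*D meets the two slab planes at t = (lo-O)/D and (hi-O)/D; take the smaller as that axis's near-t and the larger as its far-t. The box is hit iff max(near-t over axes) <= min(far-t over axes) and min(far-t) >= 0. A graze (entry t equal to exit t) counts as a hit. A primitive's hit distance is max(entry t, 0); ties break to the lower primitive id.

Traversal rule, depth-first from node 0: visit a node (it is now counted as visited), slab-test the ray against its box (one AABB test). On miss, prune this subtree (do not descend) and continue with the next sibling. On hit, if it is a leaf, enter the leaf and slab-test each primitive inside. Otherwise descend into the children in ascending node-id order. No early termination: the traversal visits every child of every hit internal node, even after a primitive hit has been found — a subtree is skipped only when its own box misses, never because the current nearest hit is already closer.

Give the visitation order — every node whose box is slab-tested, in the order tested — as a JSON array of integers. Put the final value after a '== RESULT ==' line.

Trace the traversal:
N0 x:[10,48] y:[81/2,119/2] z:[26,48] -> hit [81/2,48], descend [1, 4, 7, 15]
  N1 x:[24,41] y:[85/2,53] z:[26,37] -> miss, prune
  N4 x:[26,42] y:[52,119/2] z:[59/2,69/2] -> miss, prune
  N7 x:[10,39] y:[41,115/2] z:[37,48] -> miss, prune
  N15 x:[42,48] y:[81/2,52] z:[39,46] -> hit [42,46], descend [2, 11]
    N2 x:[42,48] y:[47,52] z:[43,46] -> miss, prune
    N11 x:[42,46] y:[81/2,46] z:[39,89/2] -> hit [42,89/2] leaf, test {P7@t=44, P15(miss)}

7 AABB tests over nodes [0, 1, 4, 7, 15, 2, 11]; 1 leaf entered; closest P7.

== RESULT ==
[0, 1, 4, 7, 15, 2, 11]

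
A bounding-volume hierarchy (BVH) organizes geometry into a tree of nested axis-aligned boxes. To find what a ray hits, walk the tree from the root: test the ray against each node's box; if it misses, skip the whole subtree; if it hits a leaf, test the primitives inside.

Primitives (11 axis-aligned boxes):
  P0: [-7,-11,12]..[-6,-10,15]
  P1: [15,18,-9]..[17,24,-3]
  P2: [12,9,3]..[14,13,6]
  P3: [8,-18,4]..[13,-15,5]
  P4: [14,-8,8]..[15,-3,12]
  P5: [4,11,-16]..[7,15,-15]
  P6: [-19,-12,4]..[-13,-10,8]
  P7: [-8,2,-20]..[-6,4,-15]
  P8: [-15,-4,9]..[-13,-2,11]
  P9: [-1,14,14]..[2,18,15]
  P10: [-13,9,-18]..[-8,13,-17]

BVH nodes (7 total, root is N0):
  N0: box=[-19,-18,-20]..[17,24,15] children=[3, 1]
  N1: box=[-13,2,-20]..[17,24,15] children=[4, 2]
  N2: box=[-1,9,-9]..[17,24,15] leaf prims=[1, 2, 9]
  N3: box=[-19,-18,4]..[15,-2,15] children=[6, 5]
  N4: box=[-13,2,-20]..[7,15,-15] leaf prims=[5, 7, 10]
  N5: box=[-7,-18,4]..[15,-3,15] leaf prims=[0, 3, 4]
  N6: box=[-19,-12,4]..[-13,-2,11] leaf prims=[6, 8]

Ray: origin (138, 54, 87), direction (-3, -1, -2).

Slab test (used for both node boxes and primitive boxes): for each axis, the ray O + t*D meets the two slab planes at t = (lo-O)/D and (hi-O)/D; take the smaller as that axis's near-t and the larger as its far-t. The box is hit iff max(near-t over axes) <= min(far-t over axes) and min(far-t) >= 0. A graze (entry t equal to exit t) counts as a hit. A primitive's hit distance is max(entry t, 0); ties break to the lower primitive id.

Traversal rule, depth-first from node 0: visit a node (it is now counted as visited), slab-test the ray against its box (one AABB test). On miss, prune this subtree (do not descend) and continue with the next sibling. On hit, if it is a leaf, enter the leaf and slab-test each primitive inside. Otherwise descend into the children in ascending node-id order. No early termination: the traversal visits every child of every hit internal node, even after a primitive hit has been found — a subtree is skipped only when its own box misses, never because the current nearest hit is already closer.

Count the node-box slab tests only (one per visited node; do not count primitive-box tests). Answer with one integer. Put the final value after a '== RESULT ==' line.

Traverse from the root:
N0 x:[121/3,157/3] y:[30,72] z:[36,107/2] -> hit [121/3,157/3], descend [1, 3]
  N1 x:[121/3,151/3] y:[30,52] z:[36,107/2] -> hit [121/3,151/3], descend [2, 4]
    N2 x:[121/3,139/3] y:[30,45] z:[36,48] -> hit [121/3,45] leaf, test {P1(miss), P2@t=124/3, P9(miss)}
    N4 x:[131/3,151/3] y:[39,52] z:[51,107/2] -> miss, prune
  N3 x:[41,157/3] y:[56,72] z:[36,83/2] -> miss, prune

Summary -> nodes [0, 1, 2, 4, 3]; box-tests=5; leaf-entries=1; first=P2

== RESULT ==
5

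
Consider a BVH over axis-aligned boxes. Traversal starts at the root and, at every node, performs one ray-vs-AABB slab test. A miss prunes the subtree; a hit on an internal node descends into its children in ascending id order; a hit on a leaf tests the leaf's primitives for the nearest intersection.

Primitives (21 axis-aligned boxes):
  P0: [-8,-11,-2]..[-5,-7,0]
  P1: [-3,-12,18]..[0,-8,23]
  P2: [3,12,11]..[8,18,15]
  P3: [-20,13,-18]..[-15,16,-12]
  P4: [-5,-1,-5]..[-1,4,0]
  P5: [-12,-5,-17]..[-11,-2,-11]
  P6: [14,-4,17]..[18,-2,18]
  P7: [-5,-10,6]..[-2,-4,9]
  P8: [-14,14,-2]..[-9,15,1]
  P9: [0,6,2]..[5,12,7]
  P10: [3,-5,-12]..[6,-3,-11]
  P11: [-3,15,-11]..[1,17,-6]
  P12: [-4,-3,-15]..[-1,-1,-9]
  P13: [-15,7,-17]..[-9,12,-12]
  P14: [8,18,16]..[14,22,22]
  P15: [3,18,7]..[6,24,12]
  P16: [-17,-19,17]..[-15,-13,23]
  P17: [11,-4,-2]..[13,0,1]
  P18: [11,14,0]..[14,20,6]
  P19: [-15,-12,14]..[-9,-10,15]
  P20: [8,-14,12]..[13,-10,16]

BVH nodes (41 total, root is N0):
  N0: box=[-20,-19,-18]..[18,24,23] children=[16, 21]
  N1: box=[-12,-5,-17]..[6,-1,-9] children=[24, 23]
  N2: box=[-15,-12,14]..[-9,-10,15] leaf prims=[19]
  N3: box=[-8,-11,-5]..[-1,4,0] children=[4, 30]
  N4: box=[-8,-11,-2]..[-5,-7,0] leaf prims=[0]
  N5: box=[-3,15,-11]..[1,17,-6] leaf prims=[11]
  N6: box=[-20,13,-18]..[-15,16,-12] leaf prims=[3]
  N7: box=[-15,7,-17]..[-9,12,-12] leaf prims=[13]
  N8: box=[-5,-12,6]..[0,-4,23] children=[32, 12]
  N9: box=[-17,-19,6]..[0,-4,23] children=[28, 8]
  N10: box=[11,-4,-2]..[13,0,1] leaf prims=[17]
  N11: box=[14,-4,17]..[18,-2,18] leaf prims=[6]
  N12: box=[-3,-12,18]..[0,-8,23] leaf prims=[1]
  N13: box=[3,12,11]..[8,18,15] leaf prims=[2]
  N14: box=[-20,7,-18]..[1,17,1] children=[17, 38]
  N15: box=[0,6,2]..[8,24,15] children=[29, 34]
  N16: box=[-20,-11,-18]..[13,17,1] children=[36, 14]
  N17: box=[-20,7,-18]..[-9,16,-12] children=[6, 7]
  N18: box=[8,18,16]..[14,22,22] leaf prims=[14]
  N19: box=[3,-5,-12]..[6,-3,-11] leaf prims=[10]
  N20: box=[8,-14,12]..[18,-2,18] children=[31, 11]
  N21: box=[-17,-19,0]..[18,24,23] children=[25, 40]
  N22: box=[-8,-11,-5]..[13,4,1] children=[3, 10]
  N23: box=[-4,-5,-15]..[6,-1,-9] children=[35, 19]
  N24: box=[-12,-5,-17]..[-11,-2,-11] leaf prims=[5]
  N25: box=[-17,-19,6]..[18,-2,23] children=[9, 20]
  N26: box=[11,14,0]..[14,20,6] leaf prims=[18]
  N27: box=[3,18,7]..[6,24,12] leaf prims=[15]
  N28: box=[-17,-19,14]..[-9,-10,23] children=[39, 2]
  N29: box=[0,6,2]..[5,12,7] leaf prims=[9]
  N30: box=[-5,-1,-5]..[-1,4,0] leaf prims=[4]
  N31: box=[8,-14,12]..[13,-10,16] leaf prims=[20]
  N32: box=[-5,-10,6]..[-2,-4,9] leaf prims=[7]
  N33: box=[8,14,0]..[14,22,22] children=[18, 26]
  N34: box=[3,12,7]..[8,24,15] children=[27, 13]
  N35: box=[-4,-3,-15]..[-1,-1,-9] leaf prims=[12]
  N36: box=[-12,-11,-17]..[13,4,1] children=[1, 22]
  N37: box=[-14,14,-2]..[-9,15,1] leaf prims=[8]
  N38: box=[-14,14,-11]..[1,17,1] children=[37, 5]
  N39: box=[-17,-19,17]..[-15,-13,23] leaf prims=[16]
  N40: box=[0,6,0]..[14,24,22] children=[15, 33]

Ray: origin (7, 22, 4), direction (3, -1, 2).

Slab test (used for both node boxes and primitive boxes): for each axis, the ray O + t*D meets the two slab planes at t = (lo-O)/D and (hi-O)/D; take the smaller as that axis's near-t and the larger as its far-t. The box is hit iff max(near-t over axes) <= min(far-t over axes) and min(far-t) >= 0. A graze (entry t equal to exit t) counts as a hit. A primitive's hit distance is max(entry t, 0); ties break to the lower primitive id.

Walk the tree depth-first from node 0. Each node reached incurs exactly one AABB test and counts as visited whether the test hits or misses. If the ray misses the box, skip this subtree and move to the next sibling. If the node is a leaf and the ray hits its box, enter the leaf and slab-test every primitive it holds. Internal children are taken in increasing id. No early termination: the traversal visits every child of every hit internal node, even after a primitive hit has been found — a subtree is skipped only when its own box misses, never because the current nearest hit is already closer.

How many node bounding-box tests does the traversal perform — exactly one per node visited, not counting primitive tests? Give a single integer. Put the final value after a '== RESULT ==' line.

Trace the traversal:
N0 x:[-9,11/3] y:[-2,41] z:[-11,19/2] -> hit [-2,11/3], descend [16, 21]
  N16 x:[-9,2] y:[5,33] z:[-11,-3/2] -> miss, prune
  N21 x:[-8,11/3] y:[-2,41] z:[-2,19/2] -> hit [-2,11/3], descend [25, 40]
    N25 x:[-8,11/3] y:[24,41] z:[1,19/2] -> miss, prune
    N40 x:[-7/3,7/3] y:[-2,16] z:[-2,9] -> hit [-2,7/3], descend [15, 33]
      N15 x:[-7/3,1/3] y:[-2,16] z:[-1,11/2] -> hit [-1,1/3], descend [29, 34]
        N29 x:[-7/3,-2/3] y:[10,16] z:[-1,3/2] -> miss, prune
        N34 x:[-4/3,1/3] y:[-2,10] z:[3/2,11/2] -> miss, prune
      N33 x:[1/3,7/3] y:[0,8] z:[-2,9] -> hit [1/3,7/3], descend [18, 26]
        N18 x:[1/3,7/3] y:[0,4] z:[6,9] -> miss, prune
        N26 x:[4/3,7/3] y:[2,8] z:[-2,1] -> miss, prune

order=[0, 16, 21, 25, 40, 15, 29, 34, 33, 18, 26]  |boxes|=11  |leaves|=0  hit=miss

== RESULT ==
11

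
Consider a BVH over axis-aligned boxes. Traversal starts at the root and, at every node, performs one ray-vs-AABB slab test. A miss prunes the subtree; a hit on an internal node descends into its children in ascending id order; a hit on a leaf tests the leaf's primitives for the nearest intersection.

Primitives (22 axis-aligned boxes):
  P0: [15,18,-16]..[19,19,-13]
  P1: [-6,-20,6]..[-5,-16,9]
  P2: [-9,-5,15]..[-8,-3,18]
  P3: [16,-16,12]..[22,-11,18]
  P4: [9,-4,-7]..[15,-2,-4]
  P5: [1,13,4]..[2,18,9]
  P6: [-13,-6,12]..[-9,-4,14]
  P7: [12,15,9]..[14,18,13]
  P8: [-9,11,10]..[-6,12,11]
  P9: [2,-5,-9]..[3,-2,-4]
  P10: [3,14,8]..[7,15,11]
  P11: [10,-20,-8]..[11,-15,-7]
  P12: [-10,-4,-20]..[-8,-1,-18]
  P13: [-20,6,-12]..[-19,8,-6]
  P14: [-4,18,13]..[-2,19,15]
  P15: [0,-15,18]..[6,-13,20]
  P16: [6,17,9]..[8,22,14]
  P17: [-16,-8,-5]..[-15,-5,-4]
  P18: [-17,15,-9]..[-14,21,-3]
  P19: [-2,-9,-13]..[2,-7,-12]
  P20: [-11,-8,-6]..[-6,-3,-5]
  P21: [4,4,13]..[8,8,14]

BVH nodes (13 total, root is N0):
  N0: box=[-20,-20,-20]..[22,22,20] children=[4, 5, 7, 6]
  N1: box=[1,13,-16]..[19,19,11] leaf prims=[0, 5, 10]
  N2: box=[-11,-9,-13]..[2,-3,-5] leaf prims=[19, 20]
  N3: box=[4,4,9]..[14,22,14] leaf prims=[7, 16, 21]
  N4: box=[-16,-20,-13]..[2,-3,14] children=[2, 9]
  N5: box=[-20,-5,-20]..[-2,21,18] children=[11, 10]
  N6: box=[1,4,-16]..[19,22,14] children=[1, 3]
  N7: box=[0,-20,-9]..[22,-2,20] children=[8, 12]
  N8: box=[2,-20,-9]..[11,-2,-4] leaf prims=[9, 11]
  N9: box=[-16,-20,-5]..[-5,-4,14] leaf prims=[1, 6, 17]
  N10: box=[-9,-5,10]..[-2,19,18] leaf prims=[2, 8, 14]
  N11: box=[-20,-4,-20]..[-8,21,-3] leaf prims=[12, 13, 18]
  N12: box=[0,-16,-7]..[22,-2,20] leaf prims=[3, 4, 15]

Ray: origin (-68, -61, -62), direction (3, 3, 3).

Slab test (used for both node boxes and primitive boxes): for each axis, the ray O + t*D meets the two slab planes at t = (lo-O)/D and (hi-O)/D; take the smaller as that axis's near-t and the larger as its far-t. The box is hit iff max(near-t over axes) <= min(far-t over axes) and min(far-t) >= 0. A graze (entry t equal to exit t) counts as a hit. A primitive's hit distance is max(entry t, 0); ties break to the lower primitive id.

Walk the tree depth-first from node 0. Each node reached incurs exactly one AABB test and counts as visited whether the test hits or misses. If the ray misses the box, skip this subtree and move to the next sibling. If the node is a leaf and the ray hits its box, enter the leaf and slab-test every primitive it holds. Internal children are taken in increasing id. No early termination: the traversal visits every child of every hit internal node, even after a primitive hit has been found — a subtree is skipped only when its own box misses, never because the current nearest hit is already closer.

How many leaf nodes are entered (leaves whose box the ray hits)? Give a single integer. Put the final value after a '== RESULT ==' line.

Walk:
N0 x:[16,30] y:[41/3,83/3] z:[14,82/3] -> hit [16,82/3], descend [4, 5, 6, 7]
  N4 x:[52/3,70/3] y:[41/3,58/3] z:[49/3,76/3] -> hit [52/3,58/3], descend [2, 9]
    N2 x:[19,70/3] y:[52/3,58/3] z:[49/3,19] -> hit [19,19] leaf, test {P19(miss), P20@t=19}
    N9 x:[52/3,21] y:[41/3,19] z:[19,76/3] -> hit [19,19] leaf, test {P1(miss), P6(miss), P17(miss)}
  N5 x:[16,22] y:[56/3,82/3] z:[14,80/3] -> hit [56/3,22], descend [10, 11]
    N10 x:[59/3,22] y:[56/3,80/3] z:[24,80/3] -> miss, prune
    N11 x:[16,20] y:[19,82/3] z:[14,59/3] -> hit [19,59/3] leaf, test {P12(miss), P13(miss), P18(miss)}
  N6 x:[23,29] y:[65/3,83/3] z:[46/3,76/3] -> hit [23,76/3], descend [1, 3]
    N1 x:[23,29] y:[74/3,80/3] z:[46/3,73/3] -> miss, prune
    N3 x:[24,82/3] y:[65/3,83/3] z:[71/3,76/3] -> hit [24,76/3] leaf, test {P7(miss), P16(miss), P21(miss)}
  N7 x:[68/3,30] y:[41/3,59/3] z:[53/3,82/3] -> miss, prune

Visited [0, 4, 2, 9, 5, 10, 11, 6, 1, 3, 7]. Tests: 11 box, 4 leaf. Nearest: P20.

== RESULT ==
4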